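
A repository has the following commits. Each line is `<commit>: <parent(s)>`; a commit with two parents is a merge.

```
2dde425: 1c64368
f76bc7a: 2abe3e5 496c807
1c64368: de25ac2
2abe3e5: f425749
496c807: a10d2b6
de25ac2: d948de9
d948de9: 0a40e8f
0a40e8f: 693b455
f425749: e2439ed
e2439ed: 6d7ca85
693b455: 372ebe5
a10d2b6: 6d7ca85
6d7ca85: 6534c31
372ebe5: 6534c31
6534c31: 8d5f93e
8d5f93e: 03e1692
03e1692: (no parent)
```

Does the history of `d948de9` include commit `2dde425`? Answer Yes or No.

Ancestors of d948de9: {03e1692, 0a40e8f, 372ebe5, 6534c31, 693b455, 8d5f93e, d948de9}.
2dde425 is not in that set, so it is not an ancestor of d948de9.

No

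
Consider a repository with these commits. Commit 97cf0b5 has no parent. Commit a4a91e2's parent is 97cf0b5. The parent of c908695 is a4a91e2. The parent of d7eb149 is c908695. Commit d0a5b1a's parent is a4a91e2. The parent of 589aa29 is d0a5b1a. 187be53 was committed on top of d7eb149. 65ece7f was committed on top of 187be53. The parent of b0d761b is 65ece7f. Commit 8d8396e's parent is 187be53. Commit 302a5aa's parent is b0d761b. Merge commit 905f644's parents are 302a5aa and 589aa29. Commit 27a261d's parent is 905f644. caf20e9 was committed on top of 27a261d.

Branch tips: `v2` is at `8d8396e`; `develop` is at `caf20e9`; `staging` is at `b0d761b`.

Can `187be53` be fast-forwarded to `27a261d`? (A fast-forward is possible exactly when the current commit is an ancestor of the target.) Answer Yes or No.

A fast-forward from 187be53 to 27a261d is possible iff 187be53 is an ancestor of 27a261d.
Ancestors of 27a261d: {187be53, 27a261d, 302a5aa, 589aa29, 65ece7f, 905f644, 97cf0b5, a4a91e2, b0d761b, c908695, d0a5b1a, d7eb149}.
187be53 is among them, so fast-forward is possible.

Yes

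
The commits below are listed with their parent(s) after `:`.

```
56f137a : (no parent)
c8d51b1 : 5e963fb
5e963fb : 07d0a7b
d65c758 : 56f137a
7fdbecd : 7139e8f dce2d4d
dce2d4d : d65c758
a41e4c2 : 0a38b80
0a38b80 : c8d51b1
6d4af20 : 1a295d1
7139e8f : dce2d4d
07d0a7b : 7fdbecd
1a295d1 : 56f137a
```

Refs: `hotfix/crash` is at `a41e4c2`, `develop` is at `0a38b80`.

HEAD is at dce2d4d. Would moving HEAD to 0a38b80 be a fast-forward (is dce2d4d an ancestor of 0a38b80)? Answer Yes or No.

A fast-forward from dce2d4d to 0a38b80 is possible iff dce2d4d is an ancestor of 0a38b80.
Ancestors of 0a38b80: {07d0a7b, 0a38b80, 56f137a, 5e963fb, 7139e8f, 7fdbecd, c8d51b1, d65c758, dce2d4d}.
dce2d4d is among them, so fast-forward is possible.

Yes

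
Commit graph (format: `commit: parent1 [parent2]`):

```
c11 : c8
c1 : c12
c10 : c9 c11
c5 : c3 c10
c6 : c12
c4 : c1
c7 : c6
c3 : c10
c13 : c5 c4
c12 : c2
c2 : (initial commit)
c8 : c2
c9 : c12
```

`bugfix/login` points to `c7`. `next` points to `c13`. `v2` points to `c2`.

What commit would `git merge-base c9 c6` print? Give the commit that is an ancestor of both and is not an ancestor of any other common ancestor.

Ancestors of c9: {c12, c2, c9}.
Ancestors of c6: {c12, c2, c6}.
Common ancestors: {c12, c2}.
Among these, c12 is not an ancestor of any other common ancestor — it is the merge base.

c12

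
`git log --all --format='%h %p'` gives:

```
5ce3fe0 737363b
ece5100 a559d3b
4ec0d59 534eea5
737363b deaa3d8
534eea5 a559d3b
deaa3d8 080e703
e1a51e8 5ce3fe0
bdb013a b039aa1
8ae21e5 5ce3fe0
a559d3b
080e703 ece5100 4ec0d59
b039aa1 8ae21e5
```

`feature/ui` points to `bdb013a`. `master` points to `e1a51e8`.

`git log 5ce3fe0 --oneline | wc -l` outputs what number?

8

Walking parent pointers from 5ce3fe0: reachable set = {080e703, 4ec0d59, 534eea5, 5ce3fe0, 737363b, a559d3b, deaa3d8, ece5100}.
That is 8 commits.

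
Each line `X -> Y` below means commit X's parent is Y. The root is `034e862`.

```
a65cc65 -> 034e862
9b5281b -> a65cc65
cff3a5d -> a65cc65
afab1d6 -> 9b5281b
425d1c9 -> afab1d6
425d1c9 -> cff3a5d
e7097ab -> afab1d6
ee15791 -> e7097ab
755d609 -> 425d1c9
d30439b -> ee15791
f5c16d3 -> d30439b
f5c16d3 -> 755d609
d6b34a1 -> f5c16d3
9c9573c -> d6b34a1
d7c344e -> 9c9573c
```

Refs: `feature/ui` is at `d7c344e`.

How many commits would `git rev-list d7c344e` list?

14

Walking parent pointers from d7c344e: reachable set = {034e862, 425d1c9, 755d609, 9b5281b, 9c9573c, a65cc65, afab1d6, cff3a5d, d30439b, d6b34a1, d7c344e, e7097ab, ee15791, f5c16d3}.
That is 14 commits.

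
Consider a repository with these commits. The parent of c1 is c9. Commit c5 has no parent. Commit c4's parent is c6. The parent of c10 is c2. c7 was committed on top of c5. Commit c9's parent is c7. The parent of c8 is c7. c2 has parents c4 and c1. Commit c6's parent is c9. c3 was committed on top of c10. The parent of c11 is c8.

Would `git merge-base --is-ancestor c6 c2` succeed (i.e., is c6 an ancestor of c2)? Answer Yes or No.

Ancestors of c2 (commits reachable by following parents): {c1, c2, c4, c5, c6, c7, c9}.
c6 is in that set, so it is an ancestor of c2.

Yes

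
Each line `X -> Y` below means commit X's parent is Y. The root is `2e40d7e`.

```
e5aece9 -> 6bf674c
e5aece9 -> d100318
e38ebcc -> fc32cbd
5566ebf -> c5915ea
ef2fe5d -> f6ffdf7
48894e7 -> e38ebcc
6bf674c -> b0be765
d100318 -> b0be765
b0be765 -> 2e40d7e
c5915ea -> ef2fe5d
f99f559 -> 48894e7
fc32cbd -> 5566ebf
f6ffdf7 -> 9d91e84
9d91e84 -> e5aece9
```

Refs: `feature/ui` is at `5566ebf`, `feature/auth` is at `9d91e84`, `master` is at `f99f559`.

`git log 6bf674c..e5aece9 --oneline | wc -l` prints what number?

Reachable from e5aece9: {2e40d7e, 6bf674c, b0be765, d100318, e5aece9}.
Reachable from 6bf674c: {2e40d7e, 6bf674c, b0be765}.
In e5aece9's history but not 6bf674c's: {d100318, e5aece9} — 2 commits.

2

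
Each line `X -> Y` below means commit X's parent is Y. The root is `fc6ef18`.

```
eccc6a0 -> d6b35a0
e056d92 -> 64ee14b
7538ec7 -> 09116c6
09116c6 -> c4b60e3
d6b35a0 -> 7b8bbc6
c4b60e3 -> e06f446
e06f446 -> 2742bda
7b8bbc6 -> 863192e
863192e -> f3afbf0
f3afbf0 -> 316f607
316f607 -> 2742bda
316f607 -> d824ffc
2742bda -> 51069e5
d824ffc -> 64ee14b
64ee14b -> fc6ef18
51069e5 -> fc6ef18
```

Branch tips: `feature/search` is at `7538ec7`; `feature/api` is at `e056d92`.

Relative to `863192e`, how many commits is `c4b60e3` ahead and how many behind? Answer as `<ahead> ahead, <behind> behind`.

2 ahead, 5 behind

Reachable from c4b60e3: {2742bda, 51069e5, c4b60e3, e06f446, fc6ef18}.
Reachable from 863192e: {2742bda, 316f607, 51069e5, 64ee14b, 863192e, d824ffc, f3afbf0, fc6ef18}.
Only in c4b60e3's history (ahead): {c4b60e3, e06f446} — 2.
Only in 863192e's history (behind): {316f607, 64ee14b, 863192e, d824ffc, f3afbf0} — 5.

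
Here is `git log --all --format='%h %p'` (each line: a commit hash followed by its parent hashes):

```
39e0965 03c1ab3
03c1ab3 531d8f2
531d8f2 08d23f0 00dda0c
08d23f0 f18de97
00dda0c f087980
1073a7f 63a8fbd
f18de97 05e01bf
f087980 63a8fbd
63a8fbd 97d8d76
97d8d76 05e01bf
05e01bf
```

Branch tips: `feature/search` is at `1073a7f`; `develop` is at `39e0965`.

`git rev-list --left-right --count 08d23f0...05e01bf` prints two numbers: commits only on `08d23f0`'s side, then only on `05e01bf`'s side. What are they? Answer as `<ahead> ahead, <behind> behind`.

Reachable from 08d23f0: {05e01bf, 08d23f0, f18de97}.
Reachable from 05e01bf: {05e01bf}.
Only in 08d23f0's history (ahead): {08d23f0, f18de97} — 2.
Only in 05e01bf's history (behind): {} — 0.

2 ahead, 0 behind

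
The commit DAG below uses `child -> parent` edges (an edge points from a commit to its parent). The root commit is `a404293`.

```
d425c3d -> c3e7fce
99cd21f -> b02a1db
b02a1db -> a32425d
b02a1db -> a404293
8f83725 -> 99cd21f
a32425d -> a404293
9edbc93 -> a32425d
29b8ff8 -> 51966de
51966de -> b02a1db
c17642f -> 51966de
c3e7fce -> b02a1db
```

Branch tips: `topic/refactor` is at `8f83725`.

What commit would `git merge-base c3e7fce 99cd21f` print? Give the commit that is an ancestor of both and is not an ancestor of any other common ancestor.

Ancestors of c3e7fce: {a32425d, a404293, b02a1db, c3e7fce}.
Ancestors of 99cd21f: {99cd21f, a32425d, a404293, b02a1db}.
Common ancestors: {a32425d, a404293, b02a1db}.
Among these, b02a1db is not an ancestor of any other common ancestor — it is the merge base.

b02a1db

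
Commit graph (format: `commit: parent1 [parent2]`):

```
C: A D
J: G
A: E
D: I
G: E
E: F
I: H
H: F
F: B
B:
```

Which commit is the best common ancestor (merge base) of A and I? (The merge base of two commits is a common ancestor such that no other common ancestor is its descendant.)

Ancestors of A: {A, B, E, F}.
Ancestors of I: {B, F, H, I}.
Common ancestors: {B, F}.
Among these, F is not an ancestor of any other common ancestor — it is the merge base.

F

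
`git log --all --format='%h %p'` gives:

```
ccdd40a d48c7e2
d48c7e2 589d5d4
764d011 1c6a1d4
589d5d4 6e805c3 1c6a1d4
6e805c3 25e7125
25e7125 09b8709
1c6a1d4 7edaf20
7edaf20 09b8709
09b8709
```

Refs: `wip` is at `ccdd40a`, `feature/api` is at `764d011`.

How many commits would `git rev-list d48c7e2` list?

Walking parent pointers from d48c7e2: reachable set = {09b8709, 1c6a1d4, 25e7125, 589d5d4, 6e805c3, 7edaf20, d48c7e2}.
That is 7 commits.

7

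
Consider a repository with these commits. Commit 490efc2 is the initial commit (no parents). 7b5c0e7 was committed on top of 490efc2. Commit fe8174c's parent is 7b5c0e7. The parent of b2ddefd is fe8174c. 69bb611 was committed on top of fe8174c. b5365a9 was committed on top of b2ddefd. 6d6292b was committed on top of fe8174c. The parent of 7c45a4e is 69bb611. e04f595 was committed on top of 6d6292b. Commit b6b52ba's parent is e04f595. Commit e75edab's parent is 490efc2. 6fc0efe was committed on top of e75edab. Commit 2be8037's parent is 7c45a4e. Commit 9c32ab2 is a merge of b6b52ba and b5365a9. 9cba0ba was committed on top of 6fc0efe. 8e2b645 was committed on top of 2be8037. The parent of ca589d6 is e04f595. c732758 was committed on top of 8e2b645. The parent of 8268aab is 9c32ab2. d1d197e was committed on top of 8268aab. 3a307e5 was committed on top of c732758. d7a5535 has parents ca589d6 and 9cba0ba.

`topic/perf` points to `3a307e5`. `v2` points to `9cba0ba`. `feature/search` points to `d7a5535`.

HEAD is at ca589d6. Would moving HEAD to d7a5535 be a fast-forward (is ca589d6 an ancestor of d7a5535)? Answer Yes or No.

Yes

A fast-forward from ca589d6 to d7a5535 is possible iff ca589d6 is an ancestor of d7a5535.
Ancestors of d7a5535: {490efc2, 6d6292b, 6fc0efe, 7b5c0e7, 9cba0ba, ca589d6, d7a5535, e04f595, e75edab, fe8174c}.
ca589d6 is among them, so fast-forward is possible.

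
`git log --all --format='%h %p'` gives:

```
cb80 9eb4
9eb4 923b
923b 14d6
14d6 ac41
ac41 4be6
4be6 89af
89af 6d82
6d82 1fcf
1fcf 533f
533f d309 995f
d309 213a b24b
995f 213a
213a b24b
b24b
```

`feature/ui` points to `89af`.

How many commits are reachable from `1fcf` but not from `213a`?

4

Reachable from 1fcf: {1fcf, 213a, 533f, 995f, b24b, d309}.
Reachable from 213a: {213a, b24b}.
In 1fcf's history but not 213a's: {1fcf, 533f, 995f, d309} — 4 commits.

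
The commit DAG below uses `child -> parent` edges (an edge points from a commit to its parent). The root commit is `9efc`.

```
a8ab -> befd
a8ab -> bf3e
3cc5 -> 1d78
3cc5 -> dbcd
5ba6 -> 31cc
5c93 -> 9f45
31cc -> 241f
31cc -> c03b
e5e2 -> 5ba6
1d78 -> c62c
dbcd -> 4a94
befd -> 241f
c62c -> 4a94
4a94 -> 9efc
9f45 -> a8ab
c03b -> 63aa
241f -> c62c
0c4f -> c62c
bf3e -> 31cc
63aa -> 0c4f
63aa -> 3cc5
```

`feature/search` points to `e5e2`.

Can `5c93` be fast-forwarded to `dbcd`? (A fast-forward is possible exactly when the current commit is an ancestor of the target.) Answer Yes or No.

A fast-forward from 5c93 to dbcd is possible iff 5c93 is an ancestor of dbcd.
Ancestors of dbcd: {4a94, 9efc, dbcd}.
5c93 is not among them, so fast-forward is not possible.

No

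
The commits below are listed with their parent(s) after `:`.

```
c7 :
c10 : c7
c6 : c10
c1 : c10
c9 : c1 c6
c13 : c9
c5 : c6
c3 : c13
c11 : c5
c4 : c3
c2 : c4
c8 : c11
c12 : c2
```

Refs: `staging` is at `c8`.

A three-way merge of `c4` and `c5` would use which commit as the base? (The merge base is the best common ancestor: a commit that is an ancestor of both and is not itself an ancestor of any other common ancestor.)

Ancestors of c4: {c1, c10, c13, c3, c4, c6, c7, c9}.
Ancestors of c5: {c10, c5, c6, c7}.
Common ancestors: {c10, c6, c7}.
Among these, c6 is not an ancestor of any other common ancestor — it is the merge base.

c6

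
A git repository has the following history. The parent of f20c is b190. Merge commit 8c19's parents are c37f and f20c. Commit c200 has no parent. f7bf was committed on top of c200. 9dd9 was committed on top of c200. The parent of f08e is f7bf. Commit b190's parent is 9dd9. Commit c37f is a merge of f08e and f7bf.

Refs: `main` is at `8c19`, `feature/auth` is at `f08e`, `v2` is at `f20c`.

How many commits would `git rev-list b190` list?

Walking parent pointers from b190: reachable set = {9dd9, b190, c200}.
That is 3 commits.

3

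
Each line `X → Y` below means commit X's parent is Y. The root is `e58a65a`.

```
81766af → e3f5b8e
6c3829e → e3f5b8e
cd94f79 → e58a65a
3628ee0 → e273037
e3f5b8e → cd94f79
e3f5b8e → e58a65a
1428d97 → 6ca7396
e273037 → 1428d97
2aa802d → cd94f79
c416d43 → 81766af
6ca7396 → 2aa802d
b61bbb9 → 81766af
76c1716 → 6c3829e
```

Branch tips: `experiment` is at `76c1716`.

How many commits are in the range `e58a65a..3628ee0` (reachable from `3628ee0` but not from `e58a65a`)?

6

Reachable from 3628ee0: {1428d97, 2aa802d, 3628ee0, 6ca7396, cd94f79, e273037, e58a65a}.
Reachable from e58a65a: {e58a65a}.
In 3628ee0's history but not e58a65a's: {1428d97, 2aa802d, 3628ee0, 6ca7396, cd94f79, e273037} — 6 commits.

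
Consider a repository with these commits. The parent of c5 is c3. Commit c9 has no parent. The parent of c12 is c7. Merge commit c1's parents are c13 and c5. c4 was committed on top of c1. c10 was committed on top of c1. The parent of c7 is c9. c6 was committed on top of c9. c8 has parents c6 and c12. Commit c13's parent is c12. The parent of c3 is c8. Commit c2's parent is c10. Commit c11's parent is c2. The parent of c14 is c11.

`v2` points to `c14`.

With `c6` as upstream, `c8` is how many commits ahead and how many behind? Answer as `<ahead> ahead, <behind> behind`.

3 ahead, 0 behind

Reachable from c8: {c12, c6, c7, c8, c9}.
Reachable from c6: {c6, c9}.
Only in c8's history (ahead): {c12, c7, c8} — 3.
Only in c6's history (behind): {} — 0.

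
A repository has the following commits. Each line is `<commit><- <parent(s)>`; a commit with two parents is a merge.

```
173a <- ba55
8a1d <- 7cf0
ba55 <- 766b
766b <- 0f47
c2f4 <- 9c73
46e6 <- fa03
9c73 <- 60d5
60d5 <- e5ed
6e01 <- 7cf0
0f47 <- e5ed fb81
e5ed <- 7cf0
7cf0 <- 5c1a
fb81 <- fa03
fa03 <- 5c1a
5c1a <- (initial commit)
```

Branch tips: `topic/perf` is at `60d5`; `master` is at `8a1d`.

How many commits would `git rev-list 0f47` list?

6

Walking parent pointers from 0f47: reachable set = {0f47, 5c1a, 7cf0, e5ed, fa03, fb81}.
That is 6 commits.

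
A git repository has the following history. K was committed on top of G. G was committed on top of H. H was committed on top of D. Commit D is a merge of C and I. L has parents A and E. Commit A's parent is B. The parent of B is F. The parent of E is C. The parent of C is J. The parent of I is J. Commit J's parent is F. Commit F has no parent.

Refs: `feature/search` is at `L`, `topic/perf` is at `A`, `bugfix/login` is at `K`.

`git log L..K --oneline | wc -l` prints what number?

Reachable from K: {C, D, F, G, H, I, J, K}.
Reachable from L: {A, B, C, E, F, J, L}.
In K's history but not L's: {D, G, H, I, K} — 5 commits.

5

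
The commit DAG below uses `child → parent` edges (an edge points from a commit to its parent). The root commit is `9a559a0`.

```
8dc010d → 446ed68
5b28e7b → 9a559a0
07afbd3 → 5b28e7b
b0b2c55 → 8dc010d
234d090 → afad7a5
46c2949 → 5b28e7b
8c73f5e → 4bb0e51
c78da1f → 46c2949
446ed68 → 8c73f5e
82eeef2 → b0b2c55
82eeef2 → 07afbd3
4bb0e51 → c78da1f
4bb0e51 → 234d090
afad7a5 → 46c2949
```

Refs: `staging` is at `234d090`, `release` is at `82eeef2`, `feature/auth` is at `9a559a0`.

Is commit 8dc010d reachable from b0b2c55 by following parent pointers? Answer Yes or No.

Ancestors of b0b2c55 (commits reachable by following parents): {234d090, 446ed68, 46c2949, 4bb0e51, 5b28e7b, 8c73f5e, 8dc010d, 9a559a0, afad7a5, b0b2c55, c78da1f}.
8dc010d is in that set, so it is an ancestor of b0b2c55.

Yes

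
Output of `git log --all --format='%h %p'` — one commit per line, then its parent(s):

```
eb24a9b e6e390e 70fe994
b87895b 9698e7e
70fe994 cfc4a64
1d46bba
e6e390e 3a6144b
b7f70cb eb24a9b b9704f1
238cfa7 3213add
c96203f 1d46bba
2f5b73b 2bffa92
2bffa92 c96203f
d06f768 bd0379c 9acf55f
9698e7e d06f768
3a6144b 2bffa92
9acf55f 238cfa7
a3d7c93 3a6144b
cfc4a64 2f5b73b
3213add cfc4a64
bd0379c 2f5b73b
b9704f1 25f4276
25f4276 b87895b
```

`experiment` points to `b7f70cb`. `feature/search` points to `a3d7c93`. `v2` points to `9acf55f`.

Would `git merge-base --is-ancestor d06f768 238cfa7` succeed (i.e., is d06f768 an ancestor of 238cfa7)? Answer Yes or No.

No

Ancestors of 238cfa7: {1d46bba, 238cfa7, 2bffa92, 2f5b73b, 3213add, c96203f, cfc4a64}.
d06f768 is not in that set, so it is not an ancestor of 238cfa7.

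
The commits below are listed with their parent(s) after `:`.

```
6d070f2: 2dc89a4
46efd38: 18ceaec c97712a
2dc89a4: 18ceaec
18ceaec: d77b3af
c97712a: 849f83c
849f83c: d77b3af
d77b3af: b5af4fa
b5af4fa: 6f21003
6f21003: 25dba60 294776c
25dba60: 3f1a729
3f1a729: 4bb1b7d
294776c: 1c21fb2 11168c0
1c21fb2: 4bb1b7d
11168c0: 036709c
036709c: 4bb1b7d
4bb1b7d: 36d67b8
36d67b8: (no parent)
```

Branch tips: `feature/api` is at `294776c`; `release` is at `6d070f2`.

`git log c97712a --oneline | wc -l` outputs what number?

13

Walking parent pointers from c97712a: reachable set = {036709c, 11168c0, 1c21fb2, 25dba60, 294776c, 36d67b8, 3f1a729, 4bb1b7d, 6f21003, 849f83c, b5af4fa, c97712a, d77b3af}.
That is 13 commits.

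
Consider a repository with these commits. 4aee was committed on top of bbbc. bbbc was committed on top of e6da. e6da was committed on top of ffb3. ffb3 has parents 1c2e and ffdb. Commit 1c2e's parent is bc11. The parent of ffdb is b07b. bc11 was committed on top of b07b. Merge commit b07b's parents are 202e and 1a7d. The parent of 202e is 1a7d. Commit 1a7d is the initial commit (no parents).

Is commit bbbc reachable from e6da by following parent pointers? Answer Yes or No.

Ancestors of e6da: {1a7d, 1c2e, 202e, b07b, bc11, e6da, ffb3, ffdb}.
bbbc is not in that set, so it is not an ancestor of e6da.

No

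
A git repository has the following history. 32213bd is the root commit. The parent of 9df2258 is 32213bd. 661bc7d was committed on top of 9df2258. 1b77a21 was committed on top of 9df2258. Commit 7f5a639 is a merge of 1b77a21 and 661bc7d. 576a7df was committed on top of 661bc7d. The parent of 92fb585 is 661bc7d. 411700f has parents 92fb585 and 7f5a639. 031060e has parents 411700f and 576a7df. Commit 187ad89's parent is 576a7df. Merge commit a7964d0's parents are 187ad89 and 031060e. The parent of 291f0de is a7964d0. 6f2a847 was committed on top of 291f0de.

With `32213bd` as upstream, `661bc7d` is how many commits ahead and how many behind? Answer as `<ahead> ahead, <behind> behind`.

Reachable from 661bc7d: {32213bd, 661bc7d, 9df2258}.
Reachable from 32213bd: {32213bd}.
Only in 661bc7d's history (ahead): {661bc7d, 9df2258} — 2.
Only in 32213bd's history (behind): {} — 0.

2 ahead, 0 behind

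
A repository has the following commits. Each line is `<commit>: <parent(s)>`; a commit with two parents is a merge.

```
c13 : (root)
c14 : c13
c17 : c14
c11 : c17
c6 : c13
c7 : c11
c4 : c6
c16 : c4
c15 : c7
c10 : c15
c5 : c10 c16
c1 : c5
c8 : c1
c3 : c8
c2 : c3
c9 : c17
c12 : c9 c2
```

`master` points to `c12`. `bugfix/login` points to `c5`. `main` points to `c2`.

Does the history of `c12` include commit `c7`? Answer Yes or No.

Ancestors of c12 (commits reachable by following parents): {c1, c10, c11, c12, c13, c14, c15, c16, c17, c2, c3, c4, c5, c6, c7, c8, c9}.
c7 is in that set, so it is an ancestor of c12.

Yes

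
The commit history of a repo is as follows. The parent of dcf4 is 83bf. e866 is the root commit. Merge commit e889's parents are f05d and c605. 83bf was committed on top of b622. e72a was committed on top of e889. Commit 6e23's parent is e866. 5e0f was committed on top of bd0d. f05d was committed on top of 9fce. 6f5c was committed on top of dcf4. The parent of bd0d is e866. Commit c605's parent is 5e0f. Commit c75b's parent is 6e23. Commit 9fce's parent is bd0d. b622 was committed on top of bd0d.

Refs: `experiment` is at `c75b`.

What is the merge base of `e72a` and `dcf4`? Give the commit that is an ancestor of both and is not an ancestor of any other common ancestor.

bd0d

Ancestors of e72a: {5e0f, 9fce, bd0d, c605, e72a, e866, e889, f05d}.
Ancestors of dcf4: {83bf, b622, bd0d, dcf4, e866}.
Common ancestors: {bd0d, e866}.
Among these, bd0d is not an ancestor of any other common ancestor — it is the merge base.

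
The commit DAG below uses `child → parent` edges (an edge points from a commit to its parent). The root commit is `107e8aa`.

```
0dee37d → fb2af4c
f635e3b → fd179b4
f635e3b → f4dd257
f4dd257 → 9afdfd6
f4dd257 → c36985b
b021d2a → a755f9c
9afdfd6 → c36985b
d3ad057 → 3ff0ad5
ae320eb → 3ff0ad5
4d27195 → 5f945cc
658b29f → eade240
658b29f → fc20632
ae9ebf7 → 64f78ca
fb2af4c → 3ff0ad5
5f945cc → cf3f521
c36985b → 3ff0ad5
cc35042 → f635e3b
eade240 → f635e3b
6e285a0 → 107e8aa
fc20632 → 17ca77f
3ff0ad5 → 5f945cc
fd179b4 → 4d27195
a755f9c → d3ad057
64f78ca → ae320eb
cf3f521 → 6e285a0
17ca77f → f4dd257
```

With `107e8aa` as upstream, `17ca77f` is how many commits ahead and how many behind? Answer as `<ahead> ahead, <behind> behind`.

8 ahead, 0 behind

Reachable from 17ca77f: {107e8aa, 17ca77f, 3ff0ad5, 5f945cc, 6e285a0, 9afdfd6, c36985b, cf3f521, f4dd257}.
Reachable from 107e8aa: {107e8aa}.
Only in 17ca77f's history (ahead): {17ca77f, 3ff0ad5, 5f945cc, 6e285a0, 9afdfd6, c36985b, cf3f521, f4dd257} — 8.
Only in 107e8aa's history (behind): {} — 0.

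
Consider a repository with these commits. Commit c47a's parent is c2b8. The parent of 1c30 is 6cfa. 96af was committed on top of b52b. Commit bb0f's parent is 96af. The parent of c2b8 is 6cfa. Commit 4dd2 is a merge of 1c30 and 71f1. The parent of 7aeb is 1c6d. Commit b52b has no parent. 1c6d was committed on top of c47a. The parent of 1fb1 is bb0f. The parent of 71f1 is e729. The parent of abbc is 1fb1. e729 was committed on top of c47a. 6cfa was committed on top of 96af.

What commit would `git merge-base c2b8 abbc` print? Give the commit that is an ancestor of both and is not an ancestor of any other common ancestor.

96af

Ancestors of c2b8: {6cfa, 96af, b52b, c2b8}.
Ancestors of abbc: {1fb1, 96af, abbc, b52b, bb0f}.
Common ancestors: {96af, b52b}.
Among these, 96af is not an ancestor of any other common ancestor — it is the merge base.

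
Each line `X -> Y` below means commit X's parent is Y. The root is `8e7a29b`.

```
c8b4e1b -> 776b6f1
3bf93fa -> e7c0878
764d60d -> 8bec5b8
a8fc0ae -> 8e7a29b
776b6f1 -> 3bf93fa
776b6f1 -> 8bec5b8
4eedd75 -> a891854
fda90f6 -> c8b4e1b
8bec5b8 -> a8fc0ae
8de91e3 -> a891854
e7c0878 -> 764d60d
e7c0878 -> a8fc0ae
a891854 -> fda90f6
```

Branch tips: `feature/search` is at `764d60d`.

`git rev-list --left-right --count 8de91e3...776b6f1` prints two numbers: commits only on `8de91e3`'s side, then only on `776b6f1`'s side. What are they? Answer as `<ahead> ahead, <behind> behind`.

4 ahead, 0 behind

Reachable from 8de91e3: {3bf93fa, 764d60d, 776b6f1, 8bec5b8, 8de91e3, 8e7a29b, a891854, a8fc0ae, c8b4e1b, e7c0878, fda90f6}.
Reachable from 776b6f1: {3bf93fa, 764d60d, 776b6f1, 8bec5b8, 8e7a29b, a8fc0ae, e7c0878}.
Only in 8de91e3's history (ahead): {8de91e3, a891854, c8b4e1b, fda90f6} — 4.
Only in 776b6f1's history (behind): {} — 0.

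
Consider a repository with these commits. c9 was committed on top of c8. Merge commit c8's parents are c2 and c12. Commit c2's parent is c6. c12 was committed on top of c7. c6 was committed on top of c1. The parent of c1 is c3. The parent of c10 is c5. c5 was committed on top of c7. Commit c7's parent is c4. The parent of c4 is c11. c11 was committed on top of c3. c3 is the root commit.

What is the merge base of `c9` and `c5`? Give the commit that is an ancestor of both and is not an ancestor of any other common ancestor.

c7

Ancestors of c9: {c1, c11, c12, c2, c3, c4, c6, c7, c8, c9}.
Ancestors of c5: {c11, c3, c4, c5, c7}.
Common ancestors: {c11, c3, c4, c7}.
Among these, c7 is not an ancestor of any other common ancestor — it is the merge base.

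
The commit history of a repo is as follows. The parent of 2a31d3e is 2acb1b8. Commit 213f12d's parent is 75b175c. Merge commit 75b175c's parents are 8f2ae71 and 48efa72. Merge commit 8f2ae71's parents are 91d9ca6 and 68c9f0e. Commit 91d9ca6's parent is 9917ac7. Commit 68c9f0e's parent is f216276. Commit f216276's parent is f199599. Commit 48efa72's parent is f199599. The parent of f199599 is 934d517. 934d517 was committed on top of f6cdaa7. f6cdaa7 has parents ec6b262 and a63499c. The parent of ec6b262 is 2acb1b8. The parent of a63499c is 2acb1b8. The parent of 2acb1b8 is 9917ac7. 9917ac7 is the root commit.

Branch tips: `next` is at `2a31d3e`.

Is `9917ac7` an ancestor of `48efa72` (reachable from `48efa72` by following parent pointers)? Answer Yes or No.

Yes

Ancestors of 48efa72 (commits reachable by following parents): {2acb1b8, 48efa72, 934d517, 9917ac7, a63499c, ec6b262, f199599, f6cdaa7}.
9917ac7 is in that set, so it is an ancestor of 48efa72.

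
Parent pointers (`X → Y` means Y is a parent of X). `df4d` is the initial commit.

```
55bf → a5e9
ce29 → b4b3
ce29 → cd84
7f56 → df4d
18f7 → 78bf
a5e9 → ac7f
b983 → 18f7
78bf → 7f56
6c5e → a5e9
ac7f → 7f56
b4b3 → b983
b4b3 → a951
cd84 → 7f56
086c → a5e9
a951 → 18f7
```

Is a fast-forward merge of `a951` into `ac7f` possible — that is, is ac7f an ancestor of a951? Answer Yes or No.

A fast-forward from ac7f to a951 is possible iff ac7f is an ancestor of a951.
Ancestors of a951: {18f7, 78bf, 7f56, a951, df4d}.
ac7f is not among them, so fast-forward is not possible.

No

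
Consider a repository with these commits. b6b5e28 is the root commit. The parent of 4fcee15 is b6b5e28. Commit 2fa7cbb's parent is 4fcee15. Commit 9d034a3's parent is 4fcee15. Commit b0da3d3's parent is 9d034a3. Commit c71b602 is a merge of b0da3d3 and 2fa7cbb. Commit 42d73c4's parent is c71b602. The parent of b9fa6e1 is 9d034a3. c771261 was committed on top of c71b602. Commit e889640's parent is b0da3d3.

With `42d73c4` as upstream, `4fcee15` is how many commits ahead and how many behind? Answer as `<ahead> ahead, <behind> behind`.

Reachable from 4fcee15: {4fcee15, b6b5e28}.
Reachable from 42d73c4: {2fa7cbb, 42d73c4, 4fcee15, 9d034a3, b0da3d3, b6b5e28, c71b602}.
Only in 4fcee15's history (ahead): {} — 0.
Only in 42d73c4's history (behind): {2fa7cbb, 42d73c4, 9d034a3, b0da3d3, c71b602} — 5.

0 ahead, 5 behind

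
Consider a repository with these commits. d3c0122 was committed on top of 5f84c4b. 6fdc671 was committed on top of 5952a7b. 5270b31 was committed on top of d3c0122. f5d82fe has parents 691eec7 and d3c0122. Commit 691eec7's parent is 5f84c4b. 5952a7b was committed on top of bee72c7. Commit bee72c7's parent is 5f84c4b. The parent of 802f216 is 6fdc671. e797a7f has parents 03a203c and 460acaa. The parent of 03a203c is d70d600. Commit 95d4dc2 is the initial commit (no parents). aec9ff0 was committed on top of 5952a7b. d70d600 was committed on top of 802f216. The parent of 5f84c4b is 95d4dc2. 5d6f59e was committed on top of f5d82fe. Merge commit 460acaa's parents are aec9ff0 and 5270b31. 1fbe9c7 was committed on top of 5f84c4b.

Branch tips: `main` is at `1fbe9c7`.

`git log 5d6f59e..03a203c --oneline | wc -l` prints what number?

6

Reachable from 03a203c: {03a203c, 5952a7b, 5f84c4b, 6fdc671, 802f216, 95d4dc2, bee72c7, d70d600}.
Reachable from 5d6f59e: {5d6f59e, 5f84c4b, 691eec7, 95d4dc2, d3c0122, f5d82fe}.
In 03a203c's history but not 5d6f59e's: {03a203c, 5952a7b, 6fdc671, 802f216, bee72c7, d70d600} — 6 commits.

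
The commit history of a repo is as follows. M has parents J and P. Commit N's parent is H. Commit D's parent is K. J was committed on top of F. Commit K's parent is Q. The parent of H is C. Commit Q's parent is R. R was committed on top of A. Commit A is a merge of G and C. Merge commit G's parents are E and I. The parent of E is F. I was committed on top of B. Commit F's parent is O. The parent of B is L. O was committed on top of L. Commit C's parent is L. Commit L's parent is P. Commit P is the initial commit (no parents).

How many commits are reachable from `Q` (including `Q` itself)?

12

Walking parent pointers from Q: reachable set = {A, B, C, E, F, G, I, L, O, P, Q, R}.
That is 12 commits.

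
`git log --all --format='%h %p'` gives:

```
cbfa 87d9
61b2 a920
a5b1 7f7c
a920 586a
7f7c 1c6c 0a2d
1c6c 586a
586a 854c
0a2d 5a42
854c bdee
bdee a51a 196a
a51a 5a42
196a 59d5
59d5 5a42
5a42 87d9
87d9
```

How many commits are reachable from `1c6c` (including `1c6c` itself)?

Walking parent pointers from 1c6c: reachable set = {196a, 1c6c, 586a, 59d5, 5a42, 854c, 87d9, a51a, bdee}.
That is 9 commits.

9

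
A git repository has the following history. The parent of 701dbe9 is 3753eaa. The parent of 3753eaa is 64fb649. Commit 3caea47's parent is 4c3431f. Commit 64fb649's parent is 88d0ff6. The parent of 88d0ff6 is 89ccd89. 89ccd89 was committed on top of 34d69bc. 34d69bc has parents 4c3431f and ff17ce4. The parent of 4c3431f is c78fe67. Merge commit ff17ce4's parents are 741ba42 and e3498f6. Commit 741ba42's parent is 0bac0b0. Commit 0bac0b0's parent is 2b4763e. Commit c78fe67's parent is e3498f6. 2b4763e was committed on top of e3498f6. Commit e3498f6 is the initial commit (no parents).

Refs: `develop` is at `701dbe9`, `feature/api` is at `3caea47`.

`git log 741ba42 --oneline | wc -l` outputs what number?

Walking parent pointers from 741ba42: reachable set = {0bac0b0, 2b4763e, 741ba42, e3498f6}.
That is 4 commits.

4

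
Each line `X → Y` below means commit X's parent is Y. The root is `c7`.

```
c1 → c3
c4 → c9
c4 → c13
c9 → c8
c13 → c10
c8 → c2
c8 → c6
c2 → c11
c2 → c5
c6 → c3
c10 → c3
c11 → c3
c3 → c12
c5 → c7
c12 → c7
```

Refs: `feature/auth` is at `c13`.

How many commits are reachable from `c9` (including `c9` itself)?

Walking parent pointers from c9: reachable set = {c11, c12, c2, c3, c5, c6, c7, c8, c9}.
That is 9 commits.

9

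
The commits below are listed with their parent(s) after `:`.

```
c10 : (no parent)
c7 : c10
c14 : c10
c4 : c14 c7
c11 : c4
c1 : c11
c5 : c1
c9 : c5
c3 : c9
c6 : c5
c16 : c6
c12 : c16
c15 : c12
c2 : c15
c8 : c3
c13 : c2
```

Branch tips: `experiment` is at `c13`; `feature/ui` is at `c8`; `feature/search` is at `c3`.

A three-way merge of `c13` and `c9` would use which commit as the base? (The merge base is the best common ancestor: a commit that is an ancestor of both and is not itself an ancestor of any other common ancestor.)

c5

Ancestors of c13: {c1, c10, c11, c12, c13, c14, c15, c16, c2, c4, c5, c6, c7}.
Ancestors of c9: {c1, c10, c11, c14, c4, c5, c7, c9}.
Common ancestors: {c1, c10, c11, c14, c4, c5, c7}.
Among these, c5 is not an ancestor of any other common ancestor — it is the merge base.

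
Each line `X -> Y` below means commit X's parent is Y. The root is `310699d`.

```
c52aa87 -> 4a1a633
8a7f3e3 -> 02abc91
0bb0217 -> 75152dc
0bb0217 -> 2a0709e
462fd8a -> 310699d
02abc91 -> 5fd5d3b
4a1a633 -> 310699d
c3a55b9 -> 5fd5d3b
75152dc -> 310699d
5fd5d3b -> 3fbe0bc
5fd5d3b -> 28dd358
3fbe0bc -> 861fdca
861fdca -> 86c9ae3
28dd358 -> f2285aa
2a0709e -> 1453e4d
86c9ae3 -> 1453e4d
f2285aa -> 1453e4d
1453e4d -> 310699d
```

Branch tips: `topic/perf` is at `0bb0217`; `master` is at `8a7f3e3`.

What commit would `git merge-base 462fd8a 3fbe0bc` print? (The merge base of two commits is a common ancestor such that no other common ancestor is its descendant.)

Ancestors of 462fd8a: {310699d, 462fd8a}.
Ancestors of 3fbe0bc: {1453e4d, 310699d, 3fbe0bc, 861fdca, 86c9ae3}.
Common ancestors: {310699d}.
The only common ancestor is 310699d, so it is the merge base.

310699d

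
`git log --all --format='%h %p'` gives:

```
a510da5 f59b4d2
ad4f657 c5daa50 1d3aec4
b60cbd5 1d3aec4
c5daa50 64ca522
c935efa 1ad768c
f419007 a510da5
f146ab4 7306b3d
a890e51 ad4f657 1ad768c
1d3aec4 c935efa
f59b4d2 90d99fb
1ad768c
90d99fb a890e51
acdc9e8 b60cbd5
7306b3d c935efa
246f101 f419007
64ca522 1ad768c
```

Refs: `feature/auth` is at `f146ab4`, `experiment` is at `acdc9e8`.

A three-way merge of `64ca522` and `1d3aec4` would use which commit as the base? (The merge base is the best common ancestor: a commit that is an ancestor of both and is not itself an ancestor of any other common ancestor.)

1ad768c

Ancestors of 64ca522: {1ad768c, 64ca522}.
Ancestors of 1d3aec4: {1ad768c, 1d3aec4, c935efa}.
Common ancestors: {1ad768c}.
The only common ancestor is 1ad768c, so it is the merge base.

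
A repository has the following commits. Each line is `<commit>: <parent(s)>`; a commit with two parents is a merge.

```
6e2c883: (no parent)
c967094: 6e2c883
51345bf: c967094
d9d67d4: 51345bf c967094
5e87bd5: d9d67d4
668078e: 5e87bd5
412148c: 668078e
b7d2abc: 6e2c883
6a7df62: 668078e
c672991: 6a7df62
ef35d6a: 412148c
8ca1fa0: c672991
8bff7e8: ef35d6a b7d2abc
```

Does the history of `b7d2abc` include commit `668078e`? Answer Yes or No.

Ancestors of b7d2abc: {6e2c883, b7d2abc}.
668078e is not in that set, so it is not an ancestor of b7d2abc.

No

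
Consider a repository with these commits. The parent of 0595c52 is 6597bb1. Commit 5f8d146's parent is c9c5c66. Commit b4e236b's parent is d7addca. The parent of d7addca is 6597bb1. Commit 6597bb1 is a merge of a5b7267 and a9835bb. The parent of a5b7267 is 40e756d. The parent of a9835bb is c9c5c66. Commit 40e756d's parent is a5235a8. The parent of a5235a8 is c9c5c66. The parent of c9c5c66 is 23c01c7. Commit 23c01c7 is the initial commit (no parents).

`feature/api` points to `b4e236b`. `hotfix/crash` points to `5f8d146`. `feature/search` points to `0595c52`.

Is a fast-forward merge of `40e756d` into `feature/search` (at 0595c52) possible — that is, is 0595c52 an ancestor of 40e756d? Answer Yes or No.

No

A fast-forward from 0595c52 to 40e756d is possible iff 0595c52 is an ancestor of 40e756d.
Ancestors of 40e756d: {23c01c7, 40e756d, a5235a8, c9c5c66}.
0595c52 is not among them, so fast-forward is not possible.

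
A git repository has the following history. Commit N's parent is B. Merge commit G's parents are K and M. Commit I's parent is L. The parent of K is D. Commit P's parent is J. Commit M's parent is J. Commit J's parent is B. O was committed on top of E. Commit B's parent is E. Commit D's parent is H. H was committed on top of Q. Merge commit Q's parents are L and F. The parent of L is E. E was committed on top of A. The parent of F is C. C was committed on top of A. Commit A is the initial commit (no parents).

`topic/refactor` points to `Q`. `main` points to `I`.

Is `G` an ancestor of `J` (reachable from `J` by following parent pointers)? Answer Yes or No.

Ancestors of J: {A, B, E, J}.
G is not in that set, so it is not an ancestor of J.

No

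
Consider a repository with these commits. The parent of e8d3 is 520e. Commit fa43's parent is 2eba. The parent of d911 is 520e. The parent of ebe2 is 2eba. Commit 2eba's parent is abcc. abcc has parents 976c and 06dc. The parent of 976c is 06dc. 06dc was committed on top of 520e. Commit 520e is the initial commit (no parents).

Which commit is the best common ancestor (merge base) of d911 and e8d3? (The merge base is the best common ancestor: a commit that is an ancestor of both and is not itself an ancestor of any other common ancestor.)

520e

Ancestors of d911: {520e, d911}.
Ancestors of e8d3: {520e, e8d3}.
Common ancestors: {520e}.
The only common ancestor is 520e, so it is the merge base.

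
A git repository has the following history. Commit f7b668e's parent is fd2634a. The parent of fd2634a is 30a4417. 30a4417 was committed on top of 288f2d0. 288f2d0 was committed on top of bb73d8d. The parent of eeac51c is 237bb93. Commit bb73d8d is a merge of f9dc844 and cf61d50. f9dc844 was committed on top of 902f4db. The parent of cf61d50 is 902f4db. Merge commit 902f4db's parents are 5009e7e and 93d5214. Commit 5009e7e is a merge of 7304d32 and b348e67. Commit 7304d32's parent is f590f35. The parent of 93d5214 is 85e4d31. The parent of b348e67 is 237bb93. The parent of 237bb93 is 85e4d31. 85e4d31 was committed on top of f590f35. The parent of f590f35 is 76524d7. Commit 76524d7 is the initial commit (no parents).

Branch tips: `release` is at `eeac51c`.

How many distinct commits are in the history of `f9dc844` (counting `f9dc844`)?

10

Walking parent pointers from f9dc844: reachable set = {237bb93, 5009e7e, 7304d32, 76524d7, 85e4d31, 902f4db, 93d5214, b348e67, f590f35, f9dc844}.
That is 10 commits.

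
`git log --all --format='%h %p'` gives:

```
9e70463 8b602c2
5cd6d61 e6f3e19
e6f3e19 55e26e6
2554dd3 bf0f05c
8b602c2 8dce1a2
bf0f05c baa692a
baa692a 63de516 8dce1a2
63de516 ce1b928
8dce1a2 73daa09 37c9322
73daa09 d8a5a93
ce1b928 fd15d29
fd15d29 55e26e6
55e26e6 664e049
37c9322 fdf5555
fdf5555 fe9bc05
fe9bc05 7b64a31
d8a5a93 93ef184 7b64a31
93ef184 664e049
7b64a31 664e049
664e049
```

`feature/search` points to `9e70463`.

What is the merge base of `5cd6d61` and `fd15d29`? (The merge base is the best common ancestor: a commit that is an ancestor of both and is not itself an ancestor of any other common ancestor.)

55e26e6

Ancestors of 5cd6d61: {55e26e6, 5cd6d61, 664e049, e6f3e19}.
Ancestors of fd15d29: {55e26e6, 664e049, fd15d29}.
Common ancestors: {55e26e6, 664e049}.
Among these, 55e26e6 is not an ancestor of any other common ancestor — it is the merge base.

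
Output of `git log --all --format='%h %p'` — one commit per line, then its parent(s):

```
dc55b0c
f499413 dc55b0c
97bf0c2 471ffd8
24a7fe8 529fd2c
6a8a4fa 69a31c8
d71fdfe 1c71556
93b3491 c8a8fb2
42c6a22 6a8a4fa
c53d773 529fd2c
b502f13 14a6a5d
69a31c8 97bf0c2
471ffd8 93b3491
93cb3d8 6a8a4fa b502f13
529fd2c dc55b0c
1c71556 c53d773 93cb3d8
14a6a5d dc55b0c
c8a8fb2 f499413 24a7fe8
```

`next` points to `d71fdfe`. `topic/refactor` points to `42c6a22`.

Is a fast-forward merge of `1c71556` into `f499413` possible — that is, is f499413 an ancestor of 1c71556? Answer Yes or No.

Yes

A fast-forward from f499413 to 1c71556 is possible iff f499413 is an ancestor of 1c71556.
Ancestors of 1c71556: {14a6a5d, 1c71556, 24a7fe8, 471ffd8, 529fd2c, 69a31c8, 6a8a4fa, 93b3491, 93cb3d8, 97bf0c2, b502f13, c53d773, c8a8fb2, dc55b0c, f499413}.
f499413 is among them, so fast-forward is possible.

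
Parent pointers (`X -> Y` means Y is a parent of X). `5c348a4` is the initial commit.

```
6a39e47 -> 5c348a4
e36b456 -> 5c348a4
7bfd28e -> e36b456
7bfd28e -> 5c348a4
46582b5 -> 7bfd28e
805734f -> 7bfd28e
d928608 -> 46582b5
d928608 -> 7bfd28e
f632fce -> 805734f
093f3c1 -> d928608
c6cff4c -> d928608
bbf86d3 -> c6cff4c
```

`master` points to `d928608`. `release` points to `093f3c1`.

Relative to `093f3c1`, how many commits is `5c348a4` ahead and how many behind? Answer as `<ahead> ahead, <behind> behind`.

0 ahead, 5 behind

Reachable from 5c348a4: {5c348a4}.
Reachable from 093f3c1: {093f3c1, 46582b5, 5c348a4, 7bfd28e, d928608, e36b456}.
Only in 5c348a4's history (ahead): {} — 0.
Only in 093f3c1's history (behind): {093f3c1, 46582b5, 7bfd28e, d928608, e36b456} — 5.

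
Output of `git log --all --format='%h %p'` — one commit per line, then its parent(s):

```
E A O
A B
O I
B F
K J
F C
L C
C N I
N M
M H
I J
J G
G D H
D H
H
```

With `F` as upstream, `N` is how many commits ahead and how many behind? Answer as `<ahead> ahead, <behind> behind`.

Reachable from N: {H, M, N}.
Reachable from F: {C, D, F, G, H, I, J, M, N}.
Only in N's history (ahead): {} — 0.
Only in F's history (behind): {C, D, F, G, I, J} — 6.

0 ahead, 6 behind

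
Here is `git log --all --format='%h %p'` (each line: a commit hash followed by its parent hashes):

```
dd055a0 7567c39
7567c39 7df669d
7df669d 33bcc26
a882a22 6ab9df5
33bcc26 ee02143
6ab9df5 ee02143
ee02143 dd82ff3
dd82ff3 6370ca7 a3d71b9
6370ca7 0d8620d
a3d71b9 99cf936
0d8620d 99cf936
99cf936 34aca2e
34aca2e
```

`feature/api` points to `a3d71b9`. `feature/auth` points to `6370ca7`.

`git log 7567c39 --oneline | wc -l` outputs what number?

Walking parent pointers from 7567c39: reachable set = {0d8620d, 33bcc26, 34aca2e, 6370ca7, 7567c39, 7df669d, 99cf936, a3d71b9, dd82ff3, ee02143}.
That is 10 commits.

10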